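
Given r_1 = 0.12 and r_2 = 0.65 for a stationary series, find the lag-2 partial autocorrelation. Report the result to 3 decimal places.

0.645

φ_{22} = (r_2 − r_1²) / (1 − r_1²)
r_1² = (0.12)² = 0.0144
Numerator = 0.65 − 0.0144 = 0.6356; denominator = 1 − 0.0144 = 0.9856
φ_{22} = 0.6356 / 0.9856 = 0.645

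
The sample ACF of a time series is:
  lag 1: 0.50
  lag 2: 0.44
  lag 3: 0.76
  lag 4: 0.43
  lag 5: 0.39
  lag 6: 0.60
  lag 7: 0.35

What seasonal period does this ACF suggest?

The largest autocorrelation is r_3 = 0.76, with a weaker echo at lag 6 (0.60); the remaining lags stay at or below 0.50. The elevated value at lag 1 (0.50), dropping to 0.44 at lag 2, reflects decaying short-term dependence rather than seasonality.
The dominant spike at lag 3 indicates a seasonal period of 3.

3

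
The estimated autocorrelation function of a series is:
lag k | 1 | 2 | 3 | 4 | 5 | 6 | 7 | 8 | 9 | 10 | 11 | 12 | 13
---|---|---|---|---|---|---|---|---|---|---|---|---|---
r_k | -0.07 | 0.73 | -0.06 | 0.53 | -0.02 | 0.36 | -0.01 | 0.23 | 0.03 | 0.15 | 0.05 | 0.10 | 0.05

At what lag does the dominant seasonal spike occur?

The largest autocorrelation is r_2 = 0.73, with weaker echoes at lags 4 (0.53), 6 (0.36), 8 (0.23) and 10 (0.15); the remaining lags stay at or below 0.10.
The dominant spike at lag 2 indicates a seasonal period of 2.

2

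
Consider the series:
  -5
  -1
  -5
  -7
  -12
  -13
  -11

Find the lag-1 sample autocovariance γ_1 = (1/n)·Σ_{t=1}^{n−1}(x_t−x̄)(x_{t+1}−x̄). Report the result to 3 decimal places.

Mean x̄ = (-5 − 1 − 5 − 7 − 12 − 13 − 11)/7 = -7.7143
Σ_{t=1}^{6}(x_t−x̄)(x_{t+1}−x̄) = 75.3469
γ_1 = 75.3469 / 7 = 10.764

10.764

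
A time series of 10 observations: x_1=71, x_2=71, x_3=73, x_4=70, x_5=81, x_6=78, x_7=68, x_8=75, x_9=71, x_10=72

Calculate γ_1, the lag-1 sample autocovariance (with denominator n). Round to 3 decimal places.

Mean x̄ = (71 + 71 + 73 + 70 + 81 + 78 + 68 + 75 + 71 + 72)/10 = 73.0000
Σ_{t=1}^{9}(x_t−x̄)(x_{t+1}−x̄) = -17.0000
γ_1 = -17.0000 / 10 = -1.700

-1.700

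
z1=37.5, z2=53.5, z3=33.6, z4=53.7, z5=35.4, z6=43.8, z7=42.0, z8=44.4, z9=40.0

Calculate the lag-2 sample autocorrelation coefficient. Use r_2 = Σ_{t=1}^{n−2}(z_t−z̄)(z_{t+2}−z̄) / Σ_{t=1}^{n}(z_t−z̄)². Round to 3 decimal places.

Mean z̄ = (37.5 + 53.5 + 33.6 + 53.7 + 35.4 + 43.8 + 42.0 + 44.4 + 40.0)/9 = 42.6556
Σ(z_t−z̄)(z_{t+2}−z̄) = (46.6864) + (119.7709) + (65.7031) + (12.6398) + (4.7564) + (1.9964) + (1.7409) = 253.2938
Denominator Σ(z_t−z̄)² = 412.6422
r_2 = 253.2938 / 412.6422 = 0.614

0.614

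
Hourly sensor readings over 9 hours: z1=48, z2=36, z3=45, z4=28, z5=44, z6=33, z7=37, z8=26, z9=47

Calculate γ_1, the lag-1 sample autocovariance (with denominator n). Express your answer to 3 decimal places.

-31.252

Mean z̄ = (48 + 36 + 45 + 28 + 44 + 33 + 37 + 26 + 47)/9 = 38.2222
Σ_{t=1}^{8}(z_t−z̄)(z_{t+1}−z̄) = -281.2716
γ_1 = -281.2716 / 9 = -31.252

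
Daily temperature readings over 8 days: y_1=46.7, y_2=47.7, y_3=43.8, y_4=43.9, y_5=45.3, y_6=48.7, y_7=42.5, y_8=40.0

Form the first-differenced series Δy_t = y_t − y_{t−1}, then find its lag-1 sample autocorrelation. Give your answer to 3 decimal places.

-0.160

First differences Δy: 1.0, -3.9, 0.1, 1.4, 3.4, -6.2, -2.5
Mean of differences = -0.9571
Numerator Σ(Δy_t−Δȳ)(Δy_{t+1}−Δȳ) = -10.8633
Denominator Σ(Δy_t−Δȳ)² = 68.0171
r_1(Δy) = -10.8633 / 68.0171 = -0.160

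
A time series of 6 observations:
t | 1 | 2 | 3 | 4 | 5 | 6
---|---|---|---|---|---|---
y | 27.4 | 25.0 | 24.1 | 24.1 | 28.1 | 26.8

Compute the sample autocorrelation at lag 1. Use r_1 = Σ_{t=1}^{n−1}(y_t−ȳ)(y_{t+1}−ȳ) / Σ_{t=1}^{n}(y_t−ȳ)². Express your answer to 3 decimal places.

0.103

Mean ȳ = (27.4 + 25.0 + 24.1 + 24.1 + 28.1 + 26.8)/6 = 25.9167
Deviations from mean: 1.4833, -0.9167, -1.8167, -1.8167, 2.1833, 0.8833
Numerator Σ_{t=1}^{5}(y_t−ȳ)(y_{t+1}−ȳ) = 1.5681
Denominator Σ(y_t−ȳ)² = 15.1883
r_1 = 1.5681 / 15.1883 = 0.103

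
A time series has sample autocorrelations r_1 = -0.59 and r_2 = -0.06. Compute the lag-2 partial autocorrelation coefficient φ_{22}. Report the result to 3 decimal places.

-0.626

φ_{22} = (r_2 − r_1²) / (1 − r_1²)
r_1² = (-0.59)² = 0.3481
Numerator = -0.06 − 0.3481 = -0.4081; denominator = 1 − 0.3481 = 0.6519
φ_{22} = -0.4081 / 0.6519 = -0.626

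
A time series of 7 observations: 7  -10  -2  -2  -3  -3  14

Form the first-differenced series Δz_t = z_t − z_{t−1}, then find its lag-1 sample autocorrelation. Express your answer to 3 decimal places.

-0.229

First differences Δz: -17, 8, 0, -1, 0, 17
Mean of differences = 1.1667
Numerator Σ(Δz_t−Δz̄)(Δz_{t+1}−Δz̄) = -145.5278
Denominator Σ(Δz_t−Δz̄)² = 634.8333
r_1(Δz) = -145.5278 / 634.8333 = -0.229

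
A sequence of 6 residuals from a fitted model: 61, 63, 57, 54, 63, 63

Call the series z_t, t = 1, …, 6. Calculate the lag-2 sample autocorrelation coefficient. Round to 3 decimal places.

-0.639

Mean z̄ = (61 + 63 + 57 + 54 + 63 + 63)/6 = 60.1667
Deviations from mean: 0.8333, 2.8333, -3.1667, -6.1667, 2.8333, 2.8333
Σ(z_t−z̄)(z_{t+2}−z̄) = (-2.6389) + (-17.4722) + (-8.9722) + (-17.4722) = -46.5556
Denominator Σ(z_t−z̄)² = 72.8333
r_2 = -46.5556 / 72.8333 = -0.639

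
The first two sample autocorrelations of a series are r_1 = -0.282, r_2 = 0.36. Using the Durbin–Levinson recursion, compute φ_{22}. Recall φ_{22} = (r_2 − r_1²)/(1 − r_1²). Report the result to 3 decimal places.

φ_{22} = (r_2 − r_1²) / (1 − r_1²)
r_1² = (-0.282)² = 0.079524
Numerator = 0.36 − 0.0795 = 0.2805; denominator = 1 − 0.0795 = 0.9205
φ_{22} = 0.2805 / 0.9205 = 0.305

0.305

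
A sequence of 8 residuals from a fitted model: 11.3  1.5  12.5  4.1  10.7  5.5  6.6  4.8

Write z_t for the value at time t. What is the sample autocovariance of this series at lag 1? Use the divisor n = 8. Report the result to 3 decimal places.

Mean z̄ = (11.3 + 1.5 + 12.5 + 4.1 + 10.7 + 5.5 + 6.6 + 4.8)/8 = 7.1250
Σ_{t=1}^{7}(z_t−z̄)(z_{t+1}−z̄) = -84.5281
γ_1 = -84.5281 / 8 = -10.566

-10.566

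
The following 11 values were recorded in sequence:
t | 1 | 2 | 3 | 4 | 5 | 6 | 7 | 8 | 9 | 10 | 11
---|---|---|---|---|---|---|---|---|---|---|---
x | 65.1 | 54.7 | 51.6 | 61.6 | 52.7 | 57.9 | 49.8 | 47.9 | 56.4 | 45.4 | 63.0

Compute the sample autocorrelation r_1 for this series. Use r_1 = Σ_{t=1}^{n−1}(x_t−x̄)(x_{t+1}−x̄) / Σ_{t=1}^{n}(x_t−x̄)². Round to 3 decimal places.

Mean x̄ = (65.1 + 54.7 + 51.6 + 61.6 + 52.7 + 57.9 + 49.8 + 47.9 + 56.4 + 45.4 + 63.0)/11 = 55.1000
Numerator Σ_{t=1}^{10}(x_t−x̄)(x_{t+1}−x̄) = -122.9500
Denominator Σ(x_t−x̄)² = 406.3800
r_1 = -122.9500 / 406.3800 = -0.303

-0.303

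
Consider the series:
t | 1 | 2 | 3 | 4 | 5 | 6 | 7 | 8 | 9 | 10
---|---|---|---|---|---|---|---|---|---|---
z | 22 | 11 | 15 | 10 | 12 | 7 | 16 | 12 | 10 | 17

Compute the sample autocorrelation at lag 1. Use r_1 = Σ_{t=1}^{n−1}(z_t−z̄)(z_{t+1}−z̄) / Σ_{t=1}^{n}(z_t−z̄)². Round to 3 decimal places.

Mean z̄ = (22 + 11 + 15 + 10 + 12 + 7 + 16 + 12 + 10 + 17)/10 = 13.2000
Numerator Σ_{t=1}^{9}(z_t−z̄)(z_{t+1}−z̄) = -46.8400
Denominator Σ(z_t−z̄)² = 169.6000
r_1 = -46.8400 / 169.6000 = -0.276

-0.276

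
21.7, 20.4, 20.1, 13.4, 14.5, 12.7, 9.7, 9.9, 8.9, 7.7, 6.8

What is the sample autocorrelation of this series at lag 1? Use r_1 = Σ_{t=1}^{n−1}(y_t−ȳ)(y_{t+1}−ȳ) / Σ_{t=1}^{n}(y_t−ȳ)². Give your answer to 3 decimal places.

Mean ȳ = (21.7 + 20.4 + 20.1 + 13.4 + 14.5 + 12.7 + 9.7 + 9.9 + 8.9 + 7.7 + 6.8)/11 = 13.2545
Numerator Σ_{t=1}^{10}(y_t−ȳ)(y_{t+1}−ȳ) = 198.2888
Denominator Σ(y_t−ȳ)² = 286.4873
r_1 = 198.2888 / 286.4873 = 0.692

0.692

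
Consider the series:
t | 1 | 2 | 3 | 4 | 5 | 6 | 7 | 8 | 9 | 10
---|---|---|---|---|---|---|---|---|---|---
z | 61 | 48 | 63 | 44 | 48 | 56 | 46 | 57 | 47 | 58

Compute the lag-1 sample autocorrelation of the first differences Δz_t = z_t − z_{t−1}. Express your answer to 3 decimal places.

First differences Δz: -13, 15, -19, 4, 8, -10, 11, -10, 11
Mean of differences = -0.3333
Numerator Σ(Δz_t−Δz̄)(Δz_{t+1}−Δz̄) = -934.4444
Denominator Σ(Δz_t−Δz̄)² = 1276.0000
r_1(Δz) = -934.4444 / 1276.0000 = -0.732

-0.732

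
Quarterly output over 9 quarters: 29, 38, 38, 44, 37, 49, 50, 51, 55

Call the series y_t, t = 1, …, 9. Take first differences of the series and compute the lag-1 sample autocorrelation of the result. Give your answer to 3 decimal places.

-0.665

First differences Δy: 9, 0, 6, -7, 12, 1, 1, 4
Mean of differences = 3.2500
Numerator Σ(Δy_t−Δȳ)(Δy_{t+1}−Δȳ) = -161.8125
Denominator Σ(Δy_t−Δȳ)² = 243.5000
r_1(Δy) = -161.8125 / 243.5000 = -0.665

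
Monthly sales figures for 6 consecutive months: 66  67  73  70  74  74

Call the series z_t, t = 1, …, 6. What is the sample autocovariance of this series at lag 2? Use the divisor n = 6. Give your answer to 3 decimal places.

Mean z̄ = (66 + 67 + 73 + 70 + 74 + 74)/6 = 70.6667
Deviations: -4.6667, -3.6667, 2.3333, -0.6667, 3.3333, 3.3333
Σ_{t=1}^{4}(z_t−z̄)(z_{t+2}−z̄) = -2.8889
γ_2 = -2.8889 / 6 = -0.481

-0.481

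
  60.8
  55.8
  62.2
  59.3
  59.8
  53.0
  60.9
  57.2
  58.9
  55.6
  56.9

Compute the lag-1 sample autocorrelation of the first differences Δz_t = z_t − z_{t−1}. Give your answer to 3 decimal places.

-0.734

First differences Δz: -5.0, 6.4, -2.9, 0.5, -6.8, 7.9, -3.7, 1.7, -3.3, 1.3
Mean of differences = -0.3900
Numerator Σ(Δz_t−Δz̄)(Δz_{t+1}−Δz̄) = -154.7801
Denominator Σ(Δz_t−Δz̄)² = 210.9090
r_1(Δz) = -154.7801 / 210.9090 = -0.734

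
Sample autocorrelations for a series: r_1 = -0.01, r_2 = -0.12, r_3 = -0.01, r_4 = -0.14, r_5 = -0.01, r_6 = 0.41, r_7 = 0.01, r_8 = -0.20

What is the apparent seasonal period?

The largest autocorrelation is r_6 = 0.41; the remaining lags stay at or below 0.01.
The dominant spike at lag 6 indicates a seasonal period of 6.

6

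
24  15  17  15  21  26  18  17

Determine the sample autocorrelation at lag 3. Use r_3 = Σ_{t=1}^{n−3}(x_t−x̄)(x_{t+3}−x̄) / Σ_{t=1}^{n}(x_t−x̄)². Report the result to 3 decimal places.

Mean x̄ = (24 + 15 + 17 + 15 + 21 + 26 + 18 + 17)/8 = 19.1250
Deviations from mean: 4.8750, -4.1250, -2.1250, -4.1250, 1.8750, 6.8750, -1.1250, -2.1250
Numerator Σ_{t=1}^{5}(x_t−x̄)(x_{t+3}−x̄) = -41.7969
Denominator Σ(x_t−x̄)² = 118.8750
r_3 = -41.7969 / 118.8750 = -0.352

-0.352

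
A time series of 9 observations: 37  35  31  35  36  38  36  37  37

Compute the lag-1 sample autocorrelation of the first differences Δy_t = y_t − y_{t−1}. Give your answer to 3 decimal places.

-0.174

First differences Δy: -2, -4, 4, 1, 2, -2, 1, 0
Mean of differences = 0.0000
Numerator Σ(Δy_t−Δȳ)(Δy_{t+1}−Δȳ) = -8.0000
Denominator Σ(Δy_t−Δȳ)² = 46.0000
r_1(Δy) = -8.0000 / 46.0000 = -0.174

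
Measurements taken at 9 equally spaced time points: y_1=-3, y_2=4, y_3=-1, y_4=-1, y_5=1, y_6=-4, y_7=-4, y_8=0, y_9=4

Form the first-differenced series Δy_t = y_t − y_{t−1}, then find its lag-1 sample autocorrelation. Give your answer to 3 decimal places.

First differences Δy: 7, -5, 0, 2, -5, 0, 4, 4
Mean of differences = 0.8750
Numerator Σ(Δy_t−Δȳ)(Δy_{t+1}−Δȳ) = -26.2656
Denominator Σ(Δy_t−Δȳ)² = 128.8750
r_1(Δy) = -26.2656 / 128.8750 = -0.204

-0.204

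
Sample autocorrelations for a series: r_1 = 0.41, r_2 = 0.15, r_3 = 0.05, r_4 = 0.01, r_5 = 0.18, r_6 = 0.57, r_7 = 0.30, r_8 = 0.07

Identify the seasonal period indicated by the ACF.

The largest autocorrelation is r_6 = 0.57; the remaining lags stay at or below 0.41. The elevated value at lag 1 (0.41), dropping to 0.15 at lag 2, reflects decaying short-term dependence rather than seasonality.
The dominant spike at lag 6 indicates a seasonal period of 6.

6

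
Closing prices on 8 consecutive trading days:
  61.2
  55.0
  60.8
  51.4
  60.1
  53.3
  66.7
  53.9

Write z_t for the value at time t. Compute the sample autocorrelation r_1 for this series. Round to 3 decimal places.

Mean z̄ = (61.2 + 55.0 + 60.8 + 51.4 + 60.1 + 53.3 + 66.7 + 53.9)/8 = 57.8000
Deviations from mean: 3.4000, -2.8000, 3.0000, -6.4000, 2.3000, -4.5000, 8.9000, -3.9000
Σ(z_t−z̄)(z_{t+1}−z̄) = (-9.5200) + (-8.4000) + (-19.2000) + (-14.7200) + (-10.3500) + (-40.0500) + (-34.7100) = -136.9500
Denominator Σ(z_t−z̄)² = 189.3200
r_1 = -136.9500 / 189.3200 = -0.723

-0.723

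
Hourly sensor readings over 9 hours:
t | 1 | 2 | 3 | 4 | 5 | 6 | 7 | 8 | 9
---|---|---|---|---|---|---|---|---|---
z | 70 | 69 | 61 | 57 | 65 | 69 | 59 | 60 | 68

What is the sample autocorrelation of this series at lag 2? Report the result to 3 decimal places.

Mean z̄ = (70 + 69 + 61 + 57 + 65 + 69 + 59 + 60 + 68)/9 = 64.2222
Σ(z_t−z̄)(z_{t+2}−z̄) = (-18.6173) + (-34.5062) + (-2.5062) + (-34.5062) + (-4.0617) + (-20.1728) + (-19.7284) = -134.0988
Denominator Σ(z_t−z̄)² = 201.5556
r_2 = -134.0988 / 201.5556 = -0.665

-0.665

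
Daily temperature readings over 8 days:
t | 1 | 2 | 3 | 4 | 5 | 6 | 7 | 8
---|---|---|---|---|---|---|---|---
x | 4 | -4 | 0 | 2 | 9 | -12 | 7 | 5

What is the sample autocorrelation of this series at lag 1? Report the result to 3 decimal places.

Mean x̄ = (4 − 4 + 0 + 2 + 9 − 12 + 7 + 5)/8 = 1.3750
Σ(x_t−x̄)(x_{t+1}−x̄) = (-14.1094) + (7.3906) + (-0.8594) + (4.7656) + (-101.9844) + (-75.2344) + (20.3906) = -159.6406
Denominator Σ(x_t−x̄)² = 319.8750
r_1 = -159.6406 / 319.8750 = -0.499

-0.499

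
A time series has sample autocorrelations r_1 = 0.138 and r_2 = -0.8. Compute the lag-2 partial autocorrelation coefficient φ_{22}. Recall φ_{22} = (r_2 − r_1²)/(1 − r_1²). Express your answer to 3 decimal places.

-0.835

φ_{22} = (r_2 − r_1²) / (1 − r_1²)
r_1² = (0.138)² = 0.019044
Numerator = -0.8 − 0.0190 = -0.8190; denominator = 1 − 0.0190 = 0.9810
φ_{22} = -0.8190 / 0.9810 = -0.835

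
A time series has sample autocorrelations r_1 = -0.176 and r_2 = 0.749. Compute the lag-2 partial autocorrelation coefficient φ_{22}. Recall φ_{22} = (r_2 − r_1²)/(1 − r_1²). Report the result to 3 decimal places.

0.741

φ_{22} = (r_2 − r_1²) / (1 − r_1²)
r_1² = (-0.176)² = 0.030976
Numerator = 0.749 − 0.0310 = 0.7180; denominator = 1 − 0.0310 = 0.9690
φ_{22} = 0.7180 / 0.9690 = 0.741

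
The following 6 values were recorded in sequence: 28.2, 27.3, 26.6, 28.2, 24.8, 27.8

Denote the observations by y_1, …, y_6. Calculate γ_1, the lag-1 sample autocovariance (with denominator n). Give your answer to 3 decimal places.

-0.750

Mean ȳ = (28.2 + 27.3 + 26.6 + 28.2 + 24.8 + 27.8)/6 = 27.1500
Deviations: 1.0500, 0.1500, -0.5500, 1.0500, -2.3500, 0.6500
Σ_{t=1}^{5}(y_t−ȳ)(y_{t+1}−ȳ) = -4.4975
γ_1 = -4.4975 / 6 = -0.750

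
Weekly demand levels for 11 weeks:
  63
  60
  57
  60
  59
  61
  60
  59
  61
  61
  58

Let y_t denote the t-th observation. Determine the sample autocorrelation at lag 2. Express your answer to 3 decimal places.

Mean ȳ = (63 + 60 + 57 + 60 + 59 + 61 + 60 + 59 + 61 + 61 + 58)/11 = 59.9091
Numerator Σ_{t=1}^{9}(y_t−ȳ)(y_{t+2}−ȳ) = -10.2893
Denominator Σ(y_t−ȳ)² = 26.9091
r_2 = -10.2893 / 26.9091 = -0.382

-0.382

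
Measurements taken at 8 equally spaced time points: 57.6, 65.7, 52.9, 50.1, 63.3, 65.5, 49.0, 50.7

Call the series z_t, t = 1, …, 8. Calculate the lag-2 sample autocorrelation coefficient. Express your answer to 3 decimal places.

-0.704

Mean z̄ = (57.6 + 65.7 + 52.9 + 50.1 + 63.3 + 65.5 + 49.0 + 50.7)/8 = 56.8500
Deviations from mean: 0.7500, 8.8500, -3.9500, -6.7500, 6.4500, 8.6500, -7.8500, -6.1500
Σ(z_t−z̄)(z_{t+2}−z̄) = (-2.9625) + (-59.7375) + (-25.4775) + (-58.3875) + (-50.6325) + (-53.1975) = -250.3950
Denominator Σ(z_t−z̄)² = 355.9200
r_2 = -250.3950 / 355.9200 = -0.704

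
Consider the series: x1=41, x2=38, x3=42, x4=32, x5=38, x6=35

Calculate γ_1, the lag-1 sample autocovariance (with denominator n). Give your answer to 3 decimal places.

Mean x̄ = (41 + 38 + 42 + 32 + 38 + 35)/6 = 37.6667
Deviations: 3.3333, 0.3333, 4.3333, -5.6667, 0.3333, -2.6667
Σ_{t=1}^{5}(x_t−x̄)(x_{t+1}−x̄) = -24.7778
γ_1 = -24.7778 / 6 = -4.130

-4.130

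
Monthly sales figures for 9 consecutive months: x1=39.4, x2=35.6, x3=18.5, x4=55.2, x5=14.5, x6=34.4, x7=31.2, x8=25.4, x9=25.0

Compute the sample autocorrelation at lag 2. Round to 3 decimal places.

0.229

Mean x̄ = (39.4 + 35.6 + 18.5 + 55.2 + 14.5 + 34.4 + 31.2 + 25.4 + 25.0)/9 = 31.0222
Numerator Σ_{t=1}^{7}(x_t−x̄)(x_{t+2}−x̄) = 271.3357
Denominator Σ(x_t−x̄)² = 1184.8156
r_2 = 271.3357 / 1184.8156 = 0.229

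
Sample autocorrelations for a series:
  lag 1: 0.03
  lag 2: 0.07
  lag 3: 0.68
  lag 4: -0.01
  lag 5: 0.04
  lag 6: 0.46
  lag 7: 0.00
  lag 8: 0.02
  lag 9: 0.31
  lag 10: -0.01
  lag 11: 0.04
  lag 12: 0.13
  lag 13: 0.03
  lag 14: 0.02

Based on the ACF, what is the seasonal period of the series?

The largest autocorrelation is r_3 = 0.68, with weaker echoes at lags 6 (0.46) and 9 (0.31); the remaining lags stay at or below 0.13.
The dominant spike at lag 3 indicates a seasonal period of 3.

3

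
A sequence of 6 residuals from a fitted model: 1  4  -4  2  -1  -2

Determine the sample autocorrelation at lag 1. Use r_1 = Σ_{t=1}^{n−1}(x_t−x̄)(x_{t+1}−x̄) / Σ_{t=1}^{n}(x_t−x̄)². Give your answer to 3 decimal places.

-0.476

Mean x̄ = (1 + 4 − 4 + 2 − 1 − 2)/6 = 0.0000
Deviations from mean: 1.0000, 4.0000, -4.0000, 2.0000, -1.0000, -2.0000
Numerator Σ_{t=1}^{5}(x_t−x̄)(x_{t+1}−x̄) = -20.0000
Denominator Σ(x_t−x̄)² = 42.0000
r_1 = -20.0000 / 42.0000 = -0.476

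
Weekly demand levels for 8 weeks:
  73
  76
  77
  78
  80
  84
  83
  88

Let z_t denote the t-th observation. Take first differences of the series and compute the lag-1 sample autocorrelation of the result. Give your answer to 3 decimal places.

First differences Δz: 3, 1, 1, 2, 4, -1, 5
Mean of differences = 2.1429
Numerator Σ(Δz_t−Δz̄)(Δz_{t+1}−Δz̄) = -14.5918
Denominator Σ(Δz_t−Δz̄)² = 24.8571
r_1(Δz) = -14.5918 / 24.8571 = -0.587

-0.587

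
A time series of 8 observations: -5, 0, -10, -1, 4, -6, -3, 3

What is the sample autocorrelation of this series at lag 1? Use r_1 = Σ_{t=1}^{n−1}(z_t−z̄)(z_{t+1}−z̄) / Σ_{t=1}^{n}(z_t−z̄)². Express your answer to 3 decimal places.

Mean z̄ = (-5 + 0 − 10 − 1 + 4 − 6 − 3 + 3)/8 = -2.2500
Deviations from mean: -2.7500, 2.2500, -7.7500, 1.2500, 6.2500, -3.7500, -0.7500, 5.2500
Σ(z_t−z̄)(z_{t+1}−z̄) = (-6.1875) + (-17.4375) + (-9.6875) + (7.8125) + (-23.4375) + (2.8125) + (-3.9375) = -50.0625
Denominator Σ(z_t−z̄)² = 155.5000
r_1 = -50.0625 / 155.5000 = -0.322

-0.322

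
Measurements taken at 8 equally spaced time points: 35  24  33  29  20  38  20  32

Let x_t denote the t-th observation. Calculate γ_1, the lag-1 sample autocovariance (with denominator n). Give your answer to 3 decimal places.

-30.033

Mean x̄ = (35 + 24 + 33 + 29 + 20 + 38 + 20 + 32)/8 = 28.8750
Σ_{t=1}^{7}(x_t−x̄)(x_{t+1}−x̄) = -240.2656
γ_1 = -240.2656 / 8 = -30.033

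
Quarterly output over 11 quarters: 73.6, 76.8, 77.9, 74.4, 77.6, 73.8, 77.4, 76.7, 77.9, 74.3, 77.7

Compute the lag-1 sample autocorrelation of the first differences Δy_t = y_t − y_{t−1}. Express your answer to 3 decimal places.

First differences Δy: 3.2, 1.1, -3.5, 3.2, -3.8, 3.6, -0.7, 1.2, -3.6, 3.4
Mean of differences = 0.4100
Numerator Σ(Δy_t−Δȳ)(Δy_{t+1}−Δȳ) = -56.4331
Denominator Σ(Δy_t−Δȳ)² = 86.1090
r_1(Δy) = -56.4331 / 86.1090 = -0.655

-0.655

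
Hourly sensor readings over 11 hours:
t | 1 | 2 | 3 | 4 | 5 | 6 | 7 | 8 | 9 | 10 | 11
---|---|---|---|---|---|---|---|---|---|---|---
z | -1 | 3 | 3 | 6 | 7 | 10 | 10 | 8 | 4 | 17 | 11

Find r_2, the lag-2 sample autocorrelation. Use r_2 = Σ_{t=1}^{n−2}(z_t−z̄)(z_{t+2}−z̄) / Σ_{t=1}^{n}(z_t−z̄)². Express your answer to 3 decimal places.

Mean z̄ = (-1 + 3 + 3 + 6 + 7 + 10 + 10 + 8 + 4 + 17 + 11)/11 = 7.0909
Numerator Σ_{t=1}^{9}(z_t−z̄)(z_{t+2}−z̄) = 25.0744
Denominator Σ(z_t−z̄)² = 240.9091
r_2 = 25.0744 / 240.9091 = 0.104

0.104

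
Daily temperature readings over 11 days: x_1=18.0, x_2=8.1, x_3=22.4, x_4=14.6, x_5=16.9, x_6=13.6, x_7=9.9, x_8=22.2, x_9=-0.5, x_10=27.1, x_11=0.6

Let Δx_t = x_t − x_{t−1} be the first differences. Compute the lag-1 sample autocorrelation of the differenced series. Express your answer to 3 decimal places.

-0.770

First differences Δx: -9.9, 14.3, -7.8, 2.3, -3.3, -3.7, 12.3, -22.7, 27.6, -26.5
Mean of differences = -1.7400
Numerator Σ(Δx_t−Δx̄)(Δx_{t+1}−Δx̄) = -1919.0376
Denominator Σ(Δx_t−Δx̄)² = 2493.5240
r_1(Δx) = -1919.0376 / 2493.5240 = -0.770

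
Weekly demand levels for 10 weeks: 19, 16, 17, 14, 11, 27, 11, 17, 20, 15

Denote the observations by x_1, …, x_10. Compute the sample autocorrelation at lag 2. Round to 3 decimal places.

-0.054

Mean x̄ = (19 + 16 + 17 + 14 + 11 + 27 + 11 + 17 + 20 + 15)/10 = 16.7000
Numerator Σ_{t=1}^{8}(x_t−x̄)(x_{t+2}−x̄) = -10.6800
Denominator Σ(x_t−x̄)² = 198.1000
r_2 = -10.6800 / 198.1000 = -0.054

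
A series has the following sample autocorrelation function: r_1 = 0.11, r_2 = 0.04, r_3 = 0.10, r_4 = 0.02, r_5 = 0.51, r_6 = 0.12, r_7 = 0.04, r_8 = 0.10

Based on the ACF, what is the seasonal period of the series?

The largest autocorrelation is r_5 = 0.51; the remaining lags stay at or below 0.12.
The dominant spike at lag 5 indicates a seasonal period of 5.

5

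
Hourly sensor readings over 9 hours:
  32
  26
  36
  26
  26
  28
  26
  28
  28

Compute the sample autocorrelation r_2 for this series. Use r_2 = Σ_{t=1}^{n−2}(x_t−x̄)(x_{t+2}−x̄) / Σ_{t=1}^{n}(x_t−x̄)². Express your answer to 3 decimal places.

Mean x̄ = (32 + 26 + 36 + 26 + 26 + 28 + 26 + 28 + 28)/9 = 28.4444
Numerator Σ_{t=1}^{7}(x_t−x̄)(x_{t+2}−x̄) = 22.7160
Denominator Σ(x_t−x̄)² = 94.2222
r_2 = 22.7160 / 94.2222 = 0.241

0.241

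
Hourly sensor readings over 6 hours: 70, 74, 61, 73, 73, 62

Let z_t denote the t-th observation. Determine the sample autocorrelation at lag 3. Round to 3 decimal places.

Mean z̄ = (70 + 74 + 61 + 73 + 73 + 62)/6 = 68.8333
Deviations from mean: 1.1667, 5.1667, -7.8333, 4.1667, 4.1667, -6.8333
Σ(z_t−z̄)(z_{t+3}−z̄) = (4.8611) + (21.5278) + (53.5278) = 79.9167
Denominator Σ(z_t−z̄)² = 170.8333
r_3 = 79.9167 / 170.8333 = 0.468

0.468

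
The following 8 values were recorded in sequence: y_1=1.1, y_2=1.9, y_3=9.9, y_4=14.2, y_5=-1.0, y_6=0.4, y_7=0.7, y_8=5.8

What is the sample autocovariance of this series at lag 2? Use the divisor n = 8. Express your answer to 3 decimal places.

-11.962

Mean ȳ = (1.1 + 1.9 + 9.9 + 14.2 − 1.0 + 0.4 + 0.7 + 5.8)/8 = 4.1250
Σ_{t=1}^{6}(y_t−ȳ)(y_{t+2}−ȳ) = -95.6988
γ_2 = -95.6988 / 8 = -11.962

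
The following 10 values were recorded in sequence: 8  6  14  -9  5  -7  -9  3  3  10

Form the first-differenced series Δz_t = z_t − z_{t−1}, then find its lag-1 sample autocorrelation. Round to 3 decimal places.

First differences Δz: -2, 8, -23, 14, -12, -2, 12, 0, 7
Mean of differences = 0.2222
Numerator Σ(Δz_t−Δz̄)(Δz_{t+1}−Δz̄) = -689.3827
Denominator Σ(Δz_t−Δz̄)² = 1133.5556
r_1(Δz) = -689.3827 / 1133.5556 = -0.608

-0.608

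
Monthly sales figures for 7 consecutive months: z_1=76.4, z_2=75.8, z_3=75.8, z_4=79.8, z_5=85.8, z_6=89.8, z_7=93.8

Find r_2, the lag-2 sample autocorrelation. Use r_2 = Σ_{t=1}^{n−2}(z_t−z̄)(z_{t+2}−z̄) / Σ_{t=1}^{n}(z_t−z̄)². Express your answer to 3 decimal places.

0.166

Mean z̄ = (76.4 + 75.8 + 75.8 + 79.8 + 85.8 + 89.8 + 93.8)/7 = 82.4571
Deviations from mean: -6.0571, -6.6571, -6.6571, -2.6571, 3.3429, 7.3429, 11.3429
Σ(z_t−z̄)(z_{t+2}−z̄) = (40.3233) + (17.6890) + (-22.2539) + (-19.5110) + (37.9176) = 54.1649
Denominator Σ(z_t−z̄)² = 326.1371
r_2 = 54.1649 / 326.1371 = 0.166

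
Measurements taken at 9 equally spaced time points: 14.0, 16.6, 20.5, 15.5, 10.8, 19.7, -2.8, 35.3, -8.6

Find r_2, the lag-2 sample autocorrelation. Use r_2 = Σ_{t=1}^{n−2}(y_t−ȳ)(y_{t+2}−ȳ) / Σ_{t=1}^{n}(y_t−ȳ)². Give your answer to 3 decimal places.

0.405

Mean ȳ = (14.0 + 16.6 + 20.5 + 15.5 + 10.8 + 19.7 − 2.8 + 35.3 − 8.6)/9 = 13.4444
Numerator Σ_{t=1}^{7}(y_t−ȳ)(y_{t+2}−ȳ) = 542.3827
Denominator Σ(y_t−ȳ)² = 1337.9022
r_2 = 542.3827 / 1337.9022 = 0.405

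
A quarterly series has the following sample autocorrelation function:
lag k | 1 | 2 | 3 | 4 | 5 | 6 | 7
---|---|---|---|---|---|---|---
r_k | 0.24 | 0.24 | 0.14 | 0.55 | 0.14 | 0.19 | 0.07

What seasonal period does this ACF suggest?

4

The largest autocorrelation is r_4 = 0.55; the remaining lags stay at or below 0.24.
The dominant spike at lag 4 indicates a seasonal period of 4.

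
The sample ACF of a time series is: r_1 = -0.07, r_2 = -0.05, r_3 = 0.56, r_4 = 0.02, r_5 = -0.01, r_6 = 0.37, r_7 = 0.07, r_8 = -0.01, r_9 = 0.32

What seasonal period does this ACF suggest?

3

The largest autocorrelation is r_3 = 0.56, with weaker echoes at lags 6 (0.37) and 9 (0.32); the remaining lags stay at or below 0.07.
The dominant spike at lag 3 indicates a seasonal period of 3.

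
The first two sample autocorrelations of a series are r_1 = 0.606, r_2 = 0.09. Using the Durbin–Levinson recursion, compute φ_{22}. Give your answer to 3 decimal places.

-0.438

φ_{22} = (r_2 − r_1²) / (1 − r_1²)
r_1² = (0.606)² = 0.367236
Numerator = 0.09 − 0.3672 = -0.2772; denominator = 1 − 0.3672 = 0.6328
φ_{22} = -0.2772 / 0.6328 = -0.438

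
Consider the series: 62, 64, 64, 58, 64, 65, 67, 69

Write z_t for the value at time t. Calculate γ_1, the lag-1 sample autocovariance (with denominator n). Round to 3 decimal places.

2.279

Mean z̄ = (62 + 64 + 64 + 58 + 64 + 65 + 67 + 69)/8 = 64.1250
Σ_{t=1}^{7}(z_t−z̄)(z_{t+1}−z̄) = 18.2344
γ_1 = 18.2344 / 8 = 2.279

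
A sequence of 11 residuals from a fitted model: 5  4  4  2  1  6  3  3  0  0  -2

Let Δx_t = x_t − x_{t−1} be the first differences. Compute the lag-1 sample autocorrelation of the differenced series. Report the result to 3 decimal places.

First differences Δx: -1, 0, -2, -1, 5, -3, 0, -3, 0, -2
Mean of differences = -0.7000
Numerator Σ(Δx_t−Δx̄)(Δx_{t+1}−Δx̄) = -21.2900
Denominator Σ(Δx_t−Δx̄)² = 48.1000
r_1(Δx) = -21.2900 / 48.1000 = -0.443

-0.443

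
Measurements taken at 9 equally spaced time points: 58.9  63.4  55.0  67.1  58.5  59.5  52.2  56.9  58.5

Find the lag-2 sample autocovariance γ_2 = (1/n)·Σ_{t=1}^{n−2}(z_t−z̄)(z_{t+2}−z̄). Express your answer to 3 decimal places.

Mean z̄ = (58.9 + 63.4 + 55.0 + 67.1 + 58.5 + 59.5 + 52.2 + 56.9 + 58.5)/9 = 58.8889
Σ_{t=1}^{7}(z_t−z̄)(z_{t+2}−z̄) = 47.5153
γ_2 = 47.5153 / 9 = 5.279

5.279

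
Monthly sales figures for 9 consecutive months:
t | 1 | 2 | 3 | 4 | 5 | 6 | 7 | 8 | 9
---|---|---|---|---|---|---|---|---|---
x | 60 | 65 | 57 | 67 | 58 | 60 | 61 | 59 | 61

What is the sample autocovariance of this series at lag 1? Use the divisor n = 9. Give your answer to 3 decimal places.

Mean x̄ = (60 + 65 + 57 + 67 + 58 + 60 + 61 + 59 + 61)/9 = 60.8889
Σ_{t=1}^{8}(x_t−x̄)(x_{t+1}−x̄) = -59.0123
γ_1 = -59.0123 / 9 = -6.557

-6.557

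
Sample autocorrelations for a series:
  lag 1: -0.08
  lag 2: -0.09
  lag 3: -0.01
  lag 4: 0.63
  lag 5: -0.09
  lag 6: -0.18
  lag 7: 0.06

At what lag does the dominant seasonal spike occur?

4

The largest autocorrelation is r_4 = 0.63; the remaining lags stay at or below 0.06.
The dominant spike at lag 4 indicates a seasonal period of 4.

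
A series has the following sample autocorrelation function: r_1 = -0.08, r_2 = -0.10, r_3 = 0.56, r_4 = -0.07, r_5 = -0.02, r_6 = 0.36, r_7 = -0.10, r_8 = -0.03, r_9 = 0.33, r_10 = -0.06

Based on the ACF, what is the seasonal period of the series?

The largest autocorrelation is r_3 = 0.56, with weaker echoes at lags 6 (0.36) and 9 (0.33); the remaining lags stay at or below -0.02.
The dominant spike at lag 3 indicates a seasonal period of 3.

3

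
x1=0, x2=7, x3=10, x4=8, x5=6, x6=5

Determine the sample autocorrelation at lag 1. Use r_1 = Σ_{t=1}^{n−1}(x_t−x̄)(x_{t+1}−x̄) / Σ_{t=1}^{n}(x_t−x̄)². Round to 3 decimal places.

Mean x̄ = (0 + 7 + 10 + 8 + 6 + 5)/6 = 6.0000
Deviations from mean: -6.0000, 1.0000, 4.0000, 2.0000, 0.0000, -1.0000
Numerator Σ_{t=1}^{5}(x_t−x̄)(x_{t+1}−x̄) = 6.0000
Denominator Σ(x_t−x̄)² = 58.0000
r_1 = 6.0000 / 58.0000 = 0.103

0.103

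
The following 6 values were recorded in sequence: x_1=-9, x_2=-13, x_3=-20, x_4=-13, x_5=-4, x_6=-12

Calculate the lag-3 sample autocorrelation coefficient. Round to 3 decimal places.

-0.080

Mean x̄ = (-9 − 13 − 20 − 13 − 4 − 12)/6 = -11.8333
Deviations from mean: 2.8333, -1.1667, -8.1667, -1.1667, 7.8333, -0.1667
Σ(x_t−x̄)(x_{t+3}−x̄) = (-3.3056) + (-9.1389) + (1.3611) = -11.0833
Denominator Σ(x_t−x̄)² = 138.8333
r_3 = -11.0833 / 138.8333 = -0.080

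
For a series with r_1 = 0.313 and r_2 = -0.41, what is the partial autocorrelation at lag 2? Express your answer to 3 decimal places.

φ_{22} = (r_2 − r_1²) / (1 − r_1²)
r_1² = (0.313)² = 0.097969
Numerator = -0.41 − 0.0980 = -0.5080; denominator = 1 − 0.0980 = 0.9020
φ_{22} = -0.5080 / 0.9020 = -0.563

-0.563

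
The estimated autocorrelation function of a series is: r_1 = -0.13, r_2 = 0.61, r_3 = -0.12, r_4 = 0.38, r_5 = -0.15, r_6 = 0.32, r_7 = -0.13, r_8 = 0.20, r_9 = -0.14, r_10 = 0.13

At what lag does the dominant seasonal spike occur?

The largest autocorrelation is r_2 = 0.61, with weaker echoes at lags 4 (0.38), 6 (0.32) and 8 (0.20); the remaining lags stay at or below 0.13.
The dominant spike at lag 2 indicates a seasonal period of 2.

2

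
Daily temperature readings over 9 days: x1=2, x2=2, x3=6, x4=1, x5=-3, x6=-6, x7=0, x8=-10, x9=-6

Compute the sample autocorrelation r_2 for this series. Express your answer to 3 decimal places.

0.206

Mean x̄ = (2 + 2 + 6 + 1 − 3 − 6 + 0 − 10 − 6)/9 = -1.5556
Numerator Σ_{t=1}^{7}(x_t−x̄)(x_{t+2}−x̄) = 42.0494
Denominator Σ(x_t−x̄)² = 204.2222
r_2 = 42.0494 / 204.2222 = 0.206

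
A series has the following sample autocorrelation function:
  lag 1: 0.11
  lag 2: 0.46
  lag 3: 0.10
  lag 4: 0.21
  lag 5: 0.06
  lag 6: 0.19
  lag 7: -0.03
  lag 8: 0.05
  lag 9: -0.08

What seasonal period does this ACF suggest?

2

The largest autocorrelation is r_2 = 0.46, with weaker echoes at lags 4 (0.21) and 6 (0.19); the remaining lags stay at or below 0.11.
The dominant spike at lag 2 indicates a seasonal period of 2.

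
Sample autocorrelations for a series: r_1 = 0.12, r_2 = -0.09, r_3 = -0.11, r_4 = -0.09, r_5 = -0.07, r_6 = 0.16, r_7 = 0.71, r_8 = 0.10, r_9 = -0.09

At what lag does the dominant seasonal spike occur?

7

The largest autocorrelation is r_7 = 0.71; the remaining lags stay at or below 0.16.
The dominant spike at lag 7 indicates a seasonal period of 7.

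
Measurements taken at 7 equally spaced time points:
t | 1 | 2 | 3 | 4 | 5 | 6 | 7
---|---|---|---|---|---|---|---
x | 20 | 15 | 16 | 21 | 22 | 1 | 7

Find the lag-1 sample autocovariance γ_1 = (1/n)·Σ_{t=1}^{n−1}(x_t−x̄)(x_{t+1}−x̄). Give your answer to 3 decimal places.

Mean x̄ = (20 + 15 + 16 + 21 + 22 + 1 + 7)/7 = 14.5714
Deviations: 5.4286, 0.4286, 1.4286, 6.4286, 7.4286, -13.5714, -7.5714
Σ_{t=1}^{6}(x_t−x̄)(x_{t+1}−x̄) = 61.8163
γ_1 = 61.8163 / 7 = 8.831

8.831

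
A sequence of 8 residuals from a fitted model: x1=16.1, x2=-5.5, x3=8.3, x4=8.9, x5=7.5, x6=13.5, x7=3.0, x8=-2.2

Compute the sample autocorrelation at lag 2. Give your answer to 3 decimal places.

Mean x̄ = (16.1 − 5.5 + 8.3 + 8.9 + 7.5 + 13.5 + 3.0 − 2.2)/8 = 6.2000
Deviations from mean: 9.9000, -11.7000, 2.1000, 2.7000, 1.3000, 7.3000, -3.2000, -8.4000
Numerator Σ_{t=1}^{6}(x_t−x̄)(x_{t+2}−x̄) = -53.8400
Denominator Σ(x_t−x̄)² = 382.3800
r_2 = -53.8400 / 382.3800 = -0.141

-0.141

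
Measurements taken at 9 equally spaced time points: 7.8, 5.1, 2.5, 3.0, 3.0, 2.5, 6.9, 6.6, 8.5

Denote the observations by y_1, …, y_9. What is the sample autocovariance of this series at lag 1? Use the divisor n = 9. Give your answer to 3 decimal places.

2.050

Mean ȳ = (7.8 + 5.1 + 2.5 + 3.0 + 3.0 + 2.5 + 6.9 + 6.6 + 8.5)/9 = 5.1000
Σ_{t=1}^{8}(y_t−ȳ)(y_{t+1}−ȳ) = 18.4500
γ_1 = 18.4500 / 9 = 2.050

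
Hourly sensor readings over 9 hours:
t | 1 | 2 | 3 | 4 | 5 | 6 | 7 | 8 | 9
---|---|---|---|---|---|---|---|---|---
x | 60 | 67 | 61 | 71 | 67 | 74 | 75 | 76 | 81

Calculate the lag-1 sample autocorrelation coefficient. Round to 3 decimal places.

0.374

Mean x̄ = (60 + 67 + 61 + 71 + 67 + 74 + 75 + 76 + 81)/9 = 70.2222
Numerator Σ_{t=1}^{8}(x_t−x̄)(x_{t+1}−x̄) = 148.7284
Denominator Σ(x_t−x̄)² = 397.5556
r_1 = 148.7284 / 397.5556 = 0.374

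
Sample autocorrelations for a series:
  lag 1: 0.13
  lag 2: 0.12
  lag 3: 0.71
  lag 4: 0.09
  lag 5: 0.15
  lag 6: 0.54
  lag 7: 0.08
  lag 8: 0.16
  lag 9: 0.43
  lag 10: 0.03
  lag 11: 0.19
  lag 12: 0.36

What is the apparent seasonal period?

3

The largest autocorrelation is r_3 = 0.71, with weaker echoes at lags 6 (0.54), 9 (0.43) and 12 (0.36); the remaining lags stay at or below 0.19.
The dominant spike at lag 3 indicates a seasonal period of 3.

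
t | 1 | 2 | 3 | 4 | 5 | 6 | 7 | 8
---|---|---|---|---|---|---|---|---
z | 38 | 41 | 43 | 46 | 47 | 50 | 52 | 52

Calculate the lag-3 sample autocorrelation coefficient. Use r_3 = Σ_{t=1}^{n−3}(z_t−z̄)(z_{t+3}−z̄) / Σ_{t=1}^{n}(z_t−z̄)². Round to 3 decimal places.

Mean z̄ = (38 + 41 + 43 + 46 + 47 + 50 + 52 + 52)/8 = 46.1250
Σ(z_t−z̄)(z_{t+3}−z̄) = (1.0156) + (-4.4844) + (-12.1094) + (-0.7344) + (5.1406) = -11.1719
Denominator Σ(z_t−z̄)² = 186.8750
r_3 = -11.1719 / 186.8750 = -0.060

-0.060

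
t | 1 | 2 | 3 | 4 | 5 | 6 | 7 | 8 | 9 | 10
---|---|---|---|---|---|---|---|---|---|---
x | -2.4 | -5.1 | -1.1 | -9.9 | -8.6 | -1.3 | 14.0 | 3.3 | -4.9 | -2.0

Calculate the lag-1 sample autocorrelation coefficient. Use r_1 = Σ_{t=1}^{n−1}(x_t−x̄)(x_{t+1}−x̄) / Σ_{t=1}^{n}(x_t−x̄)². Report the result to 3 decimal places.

Mean x̄ = (-2.4 − 5.1 − 1.1 − 9.9 − 8.6 − 1.3 + 14.0 + 3.3 − 4.9 − 2.0)/10 = -1.8000
Numerator Σ_{t=1}^{9}(x_t−x̄)(x_{t+1}−x̄) = 118.9700
Denominator Σ(x_t−x̄)² = 409.1400
r_1 = 118.9700 / 409.1400 = 0.291

0.291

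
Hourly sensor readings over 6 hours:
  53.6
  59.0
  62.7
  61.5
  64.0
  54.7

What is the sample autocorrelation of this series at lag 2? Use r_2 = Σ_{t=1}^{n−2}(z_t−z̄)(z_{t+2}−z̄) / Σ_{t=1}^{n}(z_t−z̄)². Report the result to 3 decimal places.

-0.151

Mean z̄ = (53.6 + 59.0 + 62.7 + 61.5 + 64.0 + 54.7)/6 = 59.2500
Deviations from mean: -5.6500, -0.2500, 3.4500, 2.2500, 4.7500, -4.5500
Numerator Σ_{t=1}^{4}(z_t−z̄)(z_{t+2}−z̄) = -13.9050
Denominator Σ(z_t−z̄)² = 92.2150
r_2 = -13.9050 / 92.2150 = -0.151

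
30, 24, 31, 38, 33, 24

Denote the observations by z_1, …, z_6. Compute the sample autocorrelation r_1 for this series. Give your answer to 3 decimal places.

0.055

Mean z̄ = (30 + 24 + 31 + 38 + 33 + 24)/6 = 30.0000
Σ(z_t−z̄)(z_{t+1}−z̄) = (0.0000) + (-6.0000) + (8.0000) + (24.0000) + (-18.0000) = 8.0000
Denominator Σ(z_t−z̄)² = 146.0000
r_1 = 8.0000 / 146.0000 = 0.055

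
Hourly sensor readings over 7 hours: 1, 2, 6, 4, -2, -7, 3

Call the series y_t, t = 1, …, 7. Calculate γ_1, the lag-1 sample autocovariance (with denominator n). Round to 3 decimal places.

Mean ȳ = (1 + 2 + 6 + 4 − 2 − 7 + 3)/7 = 1.0000
Deviations: 0.0000, 1.0000, 5.0000, 3.0000, -3.0000, -8.0000, 2.0000
Σ_{t=1}^{6}(y_t−ȳ)(y_{t+1}−ȳ) = 19.0000
γ_1 = 19.0000 / 7 = 2.714

2.714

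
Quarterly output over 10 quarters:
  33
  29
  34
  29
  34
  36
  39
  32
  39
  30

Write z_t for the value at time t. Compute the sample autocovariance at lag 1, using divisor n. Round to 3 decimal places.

Mean z̄ = (33 + 29 + 34 + 29 + 34 + 36 + 39 + 32 + 39 + 30)/10 = 33.5000
Σ_{t=1}^{9}(z_t−z̄)(z_{t+1}−z̄) = -25.2500
γ_1 = -25.2500 / 10 = -2.525

-2.525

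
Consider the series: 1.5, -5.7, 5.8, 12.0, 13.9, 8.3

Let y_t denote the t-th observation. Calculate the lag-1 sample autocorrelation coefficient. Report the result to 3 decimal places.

Mean ȳ = (1.5 − 5.7 + 5.8 + 12.0 + 13.9 + 8.3)/6 = 5.9667
Deviations from mean: -4.4667, -11.6667, -0.1667, 6.0333, 7.9333, 2.3333
Numerator Σ_{t=1}^{5}(y_t−ȳ)(y_{t+1}−ȳ) = 119.4256
Denominator Σ(y_t−ȳ)² = 260.8733
r_1 = 119.4256 / 260.8733 = 0.458

0.458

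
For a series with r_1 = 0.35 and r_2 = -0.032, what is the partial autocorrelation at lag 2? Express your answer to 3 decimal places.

-0.176

φ_{22} = (r_2 − r_1²) / (1 − r_1²)
r_1² = (0.35)² = 0.1225
Numerator = -0.032 − 0.1225 = -0.1545; denominator = 1 − 0.1225 = 0.8775
φ_{22} = -0.1545 / 0.8775 = -0.176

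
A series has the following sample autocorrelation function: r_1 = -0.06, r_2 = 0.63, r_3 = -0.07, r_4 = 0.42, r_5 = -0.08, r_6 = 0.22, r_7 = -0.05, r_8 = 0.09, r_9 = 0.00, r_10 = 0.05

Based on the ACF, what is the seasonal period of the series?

2

The largest autocorrelation is r_2 = 0.63, with weaker echoes at lags 4 (0.42) and 6 (0.22); the remaining lags stay at or below 0.09.
The dominant spike at lag 2 indicates a seasonal period of 2.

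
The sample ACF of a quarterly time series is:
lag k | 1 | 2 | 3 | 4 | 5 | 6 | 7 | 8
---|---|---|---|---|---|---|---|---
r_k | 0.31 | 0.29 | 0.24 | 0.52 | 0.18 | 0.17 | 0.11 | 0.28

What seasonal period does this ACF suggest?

4

The largest autocorrelation is r_4 = 0.52; the remaining lags stay at or below 0.31. The elevated value at lag 1 (0.31), dropping to 0.29 at lag 2, reflects decaying short-term dependence rather than seasonality.
The dominant spike at lag 4 indicates a seasonal period of 4.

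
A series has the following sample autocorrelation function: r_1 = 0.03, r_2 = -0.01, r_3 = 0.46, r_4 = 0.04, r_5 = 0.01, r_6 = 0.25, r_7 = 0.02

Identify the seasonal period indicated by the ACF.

3

The largest autocorrelation is r_3 = 0.46, with a weaker echo at lag 6 (0.25); the remaining lags stay at or below 0.04.
The dominant spike at lag 3 indicates a seasonal period of 3.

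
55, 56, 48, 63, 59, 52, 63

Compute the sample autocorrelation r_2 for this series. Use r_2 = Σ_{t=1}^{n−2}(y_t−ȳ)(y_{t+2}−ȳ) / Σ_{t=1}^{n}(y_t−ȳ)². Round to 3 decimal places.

Mean ȳ = (55 + 56 + 48 + 63 + 59 + 52 + 63)/7 = 56.5714
Σ(y_t−ȳ)(y_{t+2}−ȳ) = (13.4694) + (-3.6735) + (-20.8163) + (-29.3878) + (15.6122) = -24.7959
Denominator Σ(y_t−ȳ)² = 185.7143
r_2 = -24.7959 / 185.7143 = -0.134

-0.134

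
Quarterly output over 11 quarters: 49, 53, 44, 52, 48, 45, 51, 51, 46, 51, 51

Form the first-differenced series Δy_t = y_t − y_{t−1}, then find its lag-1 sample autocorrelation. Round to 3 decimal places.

-0.628

First differences Δy: 4, -9, 8, -4, -3, 6, 0, -5, 5, 0
Mean of differences = 0.2000
Numerator Σ(Δy_t−Δȳ)(Δy_{t+1}−Δȳ) = -170.6400
Denominator Σ(Δy_t−Δȳ)² = 271.6000
r_1(Δy) = -170.6400 / 271.6000 = -0.628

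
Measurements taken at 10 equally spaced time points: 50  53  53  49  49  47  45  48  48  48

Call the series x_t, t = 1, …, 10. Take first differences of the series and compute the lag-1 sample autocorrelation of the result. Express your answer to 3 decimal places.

First differences Δx: 3, 0, -4, 0, -2, -2, 3, 0, 0
Mean of differences = -0.2222
Numerator Σ(Δx_t−Δx̄)(Δx_{t+1}−Δx̄) = -3.1605
Denominator Σ(Δx_t−Δx̄)² = 41.5556
r_1(Δx) = -3.1605 / 41.5556 = -0.076

-0.076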